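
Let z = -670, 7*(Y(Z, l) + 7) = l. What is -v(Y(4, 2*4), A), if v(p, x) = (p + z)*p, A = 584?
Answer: -193971/49 ≈ -3958.6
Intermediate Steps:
Y(Z, l) = -7 + l/7
v(p, x) = p*(-670 + p) (v(p, x) = (p - 670)*p = (-670 + p)*p = p*(-670 + p))
-v(Y(4, 2*4), A) = -(-7 + (2*4)/7)*(-670 + (-7 + (2*4)/7)) = -(-7 + (⅐)*8)*(-670 + (-7 + (⅐)*8)) = -(-7 + 8/7)*(-670 + (-7 + 8/7)) = -(-41)*(-670 - 41/7)/7 = -(-41)*(-4731)/(7*7) = -1*193971/49 = -193971/49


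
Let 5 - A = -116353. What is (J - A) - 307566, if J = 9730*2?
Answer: -404464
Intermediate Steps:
J = 19460
A = 116358 (A = 5 - 1*(-116353) = 5 + 116353 = 116358)
(J - A) - 307566 = (19460 - 1*116358) - 307566 = (19460 - 116358) - 307566 = -96898 - 307566 = -404464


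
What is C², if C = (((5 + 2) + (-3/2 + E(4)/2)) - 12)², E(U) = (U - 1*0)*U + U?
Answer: 2401/16 ≈ 150.06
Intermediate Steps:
E(U) = U + U² (E(U) = (U + 0)*U + U = U*U + U = U² + U = U + U²)
C = 49/4 (C = (((5 + 2) + (-3/2 + (4*(1 + 4))/2)) - 12)² = ((7 + (-3*½ + (4*5)*(½))) - 12)² = ((7 + (-3/2 + 20*(½))) - 12)² = ((7 + (-3/2 + 10)) - 12)² = ((7 + 17/2) - 12)² = (31/2 - 12)² = (7/2)² = 49/4 ≈ 12.250)
C² = (49/4)² = 2401/16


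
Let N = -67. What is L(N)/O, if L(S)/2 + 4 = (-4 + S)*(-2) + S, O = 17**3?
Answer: 142/4913 ≈ 0.028903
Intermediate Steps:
O = 4913
L(S) = 8 - 2*S (L(S) = -8 + 2*((-4 + S)*(-2) + S) = -8 + 2*((8 - 2*S) + S) = -8 + 2*(8 - S) = -8 + (16 - 2*S) = 8 - 2*S)
L(N)/O = (8 - 2*(-67))/4913 = (8 + 134)*(1/4913) = 142*(1/4913) = 142/4913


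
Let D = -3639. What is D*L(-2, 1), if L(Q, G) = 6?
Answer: -21834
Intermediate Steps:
D*L(-2, 1) = -3639*6 = -21834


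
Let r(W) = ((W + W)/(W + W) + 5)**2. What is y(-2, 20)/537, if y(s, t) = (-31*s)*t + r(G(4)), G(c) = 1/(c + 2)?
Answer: 1276/537 ≈ 2.3762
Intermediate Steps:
G(c) = 1/(2 + c)
r(W) = 36 (r(W) = ((2*W)/((2*W)) + 5)**2 = ((2*W)*(1/(2*W)) + 5)**2 = (1 + 5)**2 = 6**2 = 36)
y(s, t) = 36 - 31*s*t (y(s, t) = (-31*s)*t + 36 = -31*s*t + 36 = 36 - 31*s*t)
y(-2, 20)/537 = (36 - 31*(-2)*20)/537 = (36 + 1240)*(1/537) = 1276*(1/537) = 1276/537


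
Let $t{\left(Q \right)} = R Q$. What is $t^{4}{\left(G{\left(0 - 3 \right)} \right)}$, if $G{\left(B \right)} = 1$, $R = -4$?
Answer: $256$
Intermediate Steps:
$t{\left(Q \right)} = - 4 Q$
$t^{4}{\left(G{\left(0 - 3 \right)} \right)} = \left(\left(-4\right) 1\right)^{4} = \left(-4\right)^{4} = 256$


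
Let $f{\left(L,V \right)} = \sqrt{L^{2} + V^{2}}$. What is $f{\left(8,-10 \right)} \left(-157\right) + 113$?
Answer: $113 - 314 \sqrt{41} \approx -1897.6$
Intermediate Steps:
$f{\left(8,-10 \right)} \left(-157\right) + 113 = \sqrt{8^{2} + \left(-10\right)^{2}} \left(-157\right) + 113 = \sqrt{64 + 100} \left(-157\right) + 113 = \sqrt{164} \left(-157\right) + 113 = 2 \sqrt{41} \left(-157\right) + 113 = - 314 \sqrt{41} + 113 = 113 - 314 \sqrt{41}$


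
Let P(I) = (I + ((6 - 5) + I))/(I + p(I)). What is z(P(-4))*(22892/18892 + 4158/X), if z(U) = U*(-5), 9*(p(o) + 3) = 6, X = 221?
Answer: -2194816785/19831877 ≈ -110.67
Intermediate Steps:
p(o) = -7/3 (p(o) = -3 + (⅑)*6 = -3 + ⅔ = -7/3)
P(I) = (1 + 2*I)/(-7/3 + I) (P(I) = (I + ((6 - 5) + I))/(I - 7/3) = (I + (1 + I))/(-7/3 + I) = (1 + 2*I)/(-7/3 + I))
z(U) = -5*U
z(P(-4))*(22892/18892 + 4158/X) = (-15*(1 + 2*(-4))/(-7 + 3*(-4)))*(22892/18892 + 4158/221) = (-15*(1 - 8)/(-7 - 12))*(22892*(1/18892) + 4158*(1/221)) = (-15*(-7)/(-19))*(5723/4723 + 4158/221) = -15*(-1)*(-7)/19*(20903017/1043783) = -5*21/19*(20903017/1043783) = -105/19*20903017/1043783 = -2194816785/19831877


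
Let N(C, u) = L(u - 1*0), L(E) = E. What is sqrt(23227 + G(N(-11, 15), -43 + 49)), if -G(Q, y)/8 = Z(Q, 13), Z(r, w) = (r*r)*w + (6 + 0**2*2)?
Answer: I*sqrt(221) ≈ 14.866*I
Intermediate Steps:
N(C, u) = u (N(C, u) = u - 1*0 = u + 0 = u)
Z(r, w) = 6 + w*r**2 (Z(r, w) = r**2*w + (6 + 0*2) = w*r**2 + (6 + 0) = w*r**2 + 6 = 6 + w*r**2)
G(Q, y) = -48 - 104*Q**2 (G(Q, y) = -8*(6 + 13*Q**2) = -48 - 104*Q**2)
sqrt(23227 + G(N(-11, 15), -43 + 49)) = sqrt(23227 + (-48 - 104*15**2)) = sqrt(23227 + (-48 - 104*225)) = sqrt(23227 + (-48 - 23400)) = sqrt(23227 - 23448) = sqrt(-221) = I*sqrt(221)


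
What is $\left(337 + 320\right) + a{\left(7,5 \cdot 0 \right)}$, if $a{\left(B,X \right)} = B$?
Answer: $664$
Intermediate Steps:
$\left(337 + 320\right) + a{\left(7,5 \cdot 0 \right)} = \left(337 + 320\right) + 7 = 657 + 7 = 664$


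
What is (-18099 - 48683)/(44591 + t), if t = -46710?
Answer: 66782/2119 ≈ 31.516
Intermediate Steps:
(-18099 - 48683)/(44591 + t) = (-18099 - 48683)/(44591 - 46710) = -66782/(-2119) = -66782*(-1/2119) = 66782/2119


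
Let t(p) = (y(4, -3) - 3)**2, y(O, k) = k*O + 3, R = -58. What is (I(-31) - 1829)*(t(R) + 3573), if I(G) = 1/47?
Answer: -319520754/47 ≈ -6.7983e+6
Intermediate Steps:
y(O, k) = 3 + O*k (y(O, k) = O*k + 3 = 3 + O*k)
I(G) = 1/47
t(p) = 144 (t(p) = ((3 + 4*(-3)) - 3)**2 = ((3 - 12) - 3)**2 = (-9 - 3)**2 = (-12)**2 = 144)
(I(-31) - 1829)*(t(R) + 3573) = (1/47 - 1829)*(144 + 3573) = -85962/47*3717 = -319520754/47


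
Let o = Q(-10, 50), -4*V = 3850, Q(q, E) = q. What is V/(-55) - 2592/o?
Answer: 2767/10 ≈ 276.70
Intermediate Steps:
V = -1925/2 (V = -¼*3850 = -1925/2 ≈ -962.50)
o = -10
V/(-55) - 2592/o = -1925/2/(-55) - 2592/(-10) = -1925/2*(-1/55) - 2592*(-⅒) = 35/2 + 1296/5 = 2767/10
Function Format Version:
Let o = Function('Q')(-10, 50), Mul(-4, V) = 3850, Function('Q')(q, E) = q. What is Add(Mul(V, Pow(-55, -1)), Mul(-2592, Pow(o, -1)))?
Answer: Rational(2767, 10) ≈ 276.70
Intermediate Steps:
V = Rational(-1925, 2) (V = Mul(Rational(-1, 4), 3850) = Rational(-1925, 2) ≈ -962.50)
o = -10
Add(Mul(V, Pow(-55, -1)), Mul(-2592, Pow(o, -1))) = Add(Mul(Rational(-1925, 2), Pow(-55, -1)), Mul(-2592, Pow(-10, -1))) = Add(Mul(Rational(-1925, 2), Rational(-1, 55)), Mul(-2592, Rational(-1, 10))) = Add(Rational(35, 2), Rational(1296, 5)) = Rational(2767, 10)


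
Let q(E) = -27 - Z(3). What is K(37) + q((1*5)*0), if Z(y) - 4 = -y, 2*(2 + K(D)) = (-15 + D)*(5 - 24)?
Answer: -239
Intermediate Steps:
K(D) = 281/2 - 19*D/2 (K(D) = -2 + ((-15 + D)*(5 - 24))/2 = -2 + ((-15 + D)*(-19))/2 = -2 + (285 - 19*D)/2 = -2 + (285/2 - 19*D/2) = 281/2 - 19*D/2)
Z(y) = 4 - y
q(E) = -28 (q(E) = -27 - (4 - 1*3) = -27 - (4 - 3) = -27 - 1*1 = -27 - 1 = -28)
K(37) + q((1*5)*0) = (281/2 - 19/2*37) - 28 = (281/2 - 703/2) - 28 = -211 - 28 = -239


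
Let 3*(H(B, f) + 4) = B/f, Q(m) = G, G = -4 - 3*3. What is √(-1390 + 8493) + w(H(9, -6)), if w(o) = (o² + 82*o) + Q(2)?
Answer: -1447/4 + √7103 ≈ -277.47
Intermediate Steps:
G = -13 (G = -4 - 9 = -13)
Q(m) = -13
H(B, f) = -4 + B/(3*f) (H(B, f) = -4 + (B/f)/3 = -4 + B/(3*f))
w(o) = -13 + o² + 82*o (w(o) = (o² + 82*o) - 13 = -13 + o² + 82*o)
√(-1390 + 8493) + w(H(9, -6)) = √(-1390 + 8493) + (-13 + (-4 + (⅓)*9/(-6))² + 82*(-4 + (⅓)*9/(-6))) = √7103 + (-13 + (-4 + (⅓)*9*(-⅙))² + 82*(-4 + (⅓)*9*(-⅙))) = √7103 + (-13 + (-4 - ½)² + 82*(-4 - ½)) = √7103 + (-13 + (-9/2)² + 82*(-9/2)) = √7103 + (-13 + 81/4 - 369) = √7103 - 1447/4 = -1447/4 + √7103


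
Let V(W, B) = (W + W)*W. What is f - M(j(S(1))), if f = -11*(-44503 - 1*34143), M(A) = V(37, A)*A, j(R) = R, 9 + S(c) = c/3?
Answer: 2666506/3 ≈ 8.8884e+5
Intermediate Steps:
S(c) = -9 + c/3
V(W, B) = 2*W**2 (V(W, B) = (2*W)*W = 2*W**2)
M(A) = 2738*A (M(A) = (2*37**2)*A = (2*1369)*A = 2738*A)
f = 865106 (f = -11*(-44503 - 34143) = -11*(-78646) = 865106)
f - M(j(S(1))) = 865106 - 2738*(-9 + (1/3)*1) = 865106 - 2738*(-9 + 1/3) = 865106 - 2738*(-26)/3 = 865106 - 1*(-71188/3) = 865106 + 71188/3 = 2666506/3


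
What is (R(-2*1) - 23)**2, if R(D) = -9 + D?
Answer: 1156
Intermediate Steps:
(R(-2*1) - 23)**2 = ((-9 - 2*1) - 23)**2 = ((-9 - 2) - 23)**2 = (-11 - 23)**2 = (-34)**2 = 1156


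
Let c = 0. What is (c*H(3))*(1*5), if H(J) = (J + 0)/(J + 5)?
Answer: 0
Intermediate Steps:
H(J) = J/(5 + J)
(c*H(3))*(1*5) = (0*(3/(5 + 3)))*(1*5) = (0*(3/8))*5 = 0*5 = 0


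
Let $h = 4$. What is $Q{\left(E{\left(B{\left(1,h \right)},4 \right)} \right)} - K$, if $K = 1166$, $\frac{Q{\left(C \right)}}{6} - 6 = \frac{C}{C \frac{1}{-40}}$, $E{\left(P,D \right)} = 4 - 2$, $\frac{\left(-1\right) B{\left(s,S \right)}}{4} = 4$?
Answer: $-1370$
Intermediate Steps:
$B{\left(s,S \right)} = -16$ ($B{\left(s,S \right)} = \left(-4\right) 4 = -16$)
$E{\left(P,D \right)} = 2$
$Q{\left(C \right)} = -204$ ($Q{\left(C \right)} = 36 + 6 \frac{C}{C \frac{1}{-40}} = 36 + 6 \frac{C}{C \left(- \frac{1}{40}\right)} = 36 + 6 \frac{C}{\left(- \frac{1}{40}\right) C} = 36 + 6 C \left(- \frac{40}{C}\right) = 36 + 6 \left(-40\right) = 36 - 240 = -204$)
$Q{\left(E{\left(B{\left(1,h \right)},4 \right)} \right)} - K = -204 - 1166 = -1370$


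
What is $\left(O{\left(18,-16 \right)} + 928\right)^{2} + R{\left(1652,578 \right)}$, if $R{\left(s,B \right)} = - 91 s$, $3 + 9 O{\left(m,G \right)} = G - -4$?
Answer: $\frac{6369853}{9} \approx 7.0776 \cdot 10^{5}$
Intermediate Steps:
$O{\left(m,G \right)} = \frac{1}{9} + \frac{G}{9}$ ($O{\left(m,G \right)} = - \frac{1}{3} + \frac{G - -4}{9} = - \frac{1}{3} + \frac{G + 4}{9} = - \frac{1}{3} + \frac{4 + G}{9} = - \frac{1}{3} + \left(\frac{4}{9} + \frac{G}{9}\right) = \frac{1}{9} + \frac{G}{9}$)
$\left(O{\left(18,-16 \right)} + 928\right)^{2} + R{\left(1652,578 \right)} = \left(\left(\frac{1}{9} + \frac{1}{9} \left(-16\right)\right) + 928\right)^{2} - 150332 = \left(\left(\frac{1}{9} - \frac{16}{9}\right) + 928\right)^{2} - 150332 = \left(- \frac{5}{3} + 928\right)^{2} - 150332 = \left(\frac{2779}{3}\right)^{2} - 150332 = \frac{7722841}{9} - 150332 = \frac{6369853}{9}$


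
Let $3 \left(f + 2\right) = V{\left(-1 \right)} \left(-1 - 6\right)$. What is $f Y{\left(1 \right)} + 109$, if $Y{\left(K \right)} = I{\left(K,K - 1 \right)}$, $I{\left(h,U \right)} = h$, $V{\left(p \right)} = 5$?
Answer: $\frac{286}{3} \approx 95.333$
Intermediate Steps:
$f = - \frac{41}{3}$ ($f = -2 + \frac{5 \left(-1 - 6\right)}{3} = -2 + \frac{5 \left(-7\right)}{3} = -2 + \frac{1}{3} \left(-35\right) = -2 - \frac{35}{3} = - \frac{41}{3} \approx -13.667$)
$Y{\left(K \right)} = K$
$f Y{\left(1 \right)} + 109 = \left(- \frac{41}{3}\right) 1 + 109 = - \frac{41}{3} + 109 = \frac{286}{3}$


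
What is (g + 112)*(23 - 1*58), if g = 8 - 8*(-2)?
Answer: -4760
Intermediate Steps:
g = 24 (g = 8 + 16 = 24)
(g + 112)*(23 - 1*58) = (24 + 112)*(23 - 1*58) = 136*(23 - 58) = 136*(-35) = -4760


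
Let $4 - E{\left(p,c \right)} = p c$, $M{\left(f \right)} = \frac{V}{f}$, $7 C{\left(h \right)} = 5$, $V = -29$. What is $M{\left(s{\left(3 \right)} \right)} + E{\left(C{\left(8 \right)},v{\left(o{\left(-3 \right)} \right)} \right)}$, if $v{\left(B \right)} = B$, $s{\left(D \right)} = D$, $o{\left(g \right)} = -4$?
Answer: $- \frac{59}{21} \approx -2.8095$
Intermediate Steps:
$C{\left(h \right)} = \frac{5}{7}$ ($C{\left(h \right)} = \frac{1}{7} \cdot 5 = \frac{5}{7}$)
$M{\left(f \right)} = - \frac{29}{f}$
$E{\left(p,c \right)} = 4 - c p$ ($E{\left(p,c \right)} = 4 - p c = 4 - c p$)
$M{\left(s{\left(3 \right)} \right)} + E{\left(C{\left(8 \right)},v{\left(o{\left(-3 \right)} \right)} \right)} = - \frac{29}{3} + \left(4 - \left(-4\right) \frac{5}{7}\right) = \left(-29\right) \frac{1}{3} + \left(4 + \frac{20}{7}\right) = - \frac{29}{3} + \frac{48}{7} = - \frac{59}{21}$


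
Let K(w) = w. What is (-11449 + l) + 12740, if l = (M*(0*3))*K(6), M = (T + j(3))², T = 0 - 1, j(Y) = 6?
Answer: 1291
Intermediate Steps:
T = -1
M = 25 (M = (-1 + 6)² = 5² = 25)
l = 0 (l = (25*(0*3))*6 = (25*0)*6 = 0*6 = 0)
(-11449 + l) + 12740 = (-11449 + 0) + 12740 = -11449 + 12740 = 1291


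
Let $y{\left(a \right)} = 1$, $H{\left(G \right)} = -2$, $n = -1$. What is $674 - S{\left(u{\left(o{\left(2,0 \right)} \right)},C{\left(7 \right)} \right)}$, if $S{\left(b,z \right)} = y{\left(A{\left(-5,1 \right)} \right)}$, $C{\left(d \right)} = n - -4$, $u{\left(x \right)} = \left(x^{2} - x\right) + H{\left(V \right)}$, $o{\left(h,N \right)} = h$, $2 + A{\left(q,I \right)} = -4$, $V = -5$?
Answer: $673$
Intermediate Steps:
$A{\left(q,I \right)} = -6$ ($A{\left(q,I \right)} = -2 - 4 = -6$)
$u{\left(x \right)} = -2 + x^{2} - x$ ($u{\left(x \right)} = \left(x^{2} - x\right) - 2 = -2 + x^{2} - x$)
$C{\left(d \right)} = 3$ ($C{\left(d \right)} = -1 - -4 = -1 + 4 = 3$)
$S{\left(b,z \right)} = 1$
$674 - S{\left(u{\left(o{\left(2,0 \right)} \right)},C{\left(7 \right)} \right)} = 674 - 1 = 673$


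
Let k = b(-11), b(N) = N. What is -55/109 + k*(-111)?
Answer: 133034/109 ≈ 1220.5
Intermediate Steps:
k = -11
-55/109 + k*(-111) = -55/109 - 11*(-111) = -55*1/109 + 1221 = -55/109 + 1221 = 133034/109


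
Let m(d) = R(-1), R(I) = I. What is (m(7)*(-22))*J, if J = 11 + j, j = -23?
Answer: -264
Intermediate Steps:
m(d) = -1
J = -12 (J = 11 - 23 = -12)
(m(7)*(-22))*J = -1*(-22)*(-12) = 22*(-12) = -264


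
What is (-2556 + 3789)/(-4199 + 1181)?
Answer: -411/1006 ≈ -0.40855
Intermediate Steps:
(-2556 + 3789)/(-4199 + 1181) = 1233/(-3018) = 1233*(-1/3018) = -411/1006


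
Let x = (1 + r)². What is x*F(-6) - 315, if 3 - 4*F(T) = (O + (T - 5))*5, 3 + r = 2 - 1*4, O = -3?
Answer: -23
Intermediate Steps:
r = -5 (r = -3 + (2 - 1*4) = -3 + (2 - 4) = -3 - 2 = -5)
F(T) = 43/4 - 5*T/4 (F(T) = ¾ - (-3 + (T - 5))*5/4 = ¾ - (-3 + (-5 + T))*5/4 = ¾ - (-8 + T)*5/4 = ¾ - (-40 + 5*T)/4 = ¾ + (10 - 5*T/4) = 43/4 - 5*T/4)
x = 16 (x = (1 - 5)² = (-4)² = 16)
x*F(-6) - 315 = 16*(43/4 - 5/4*(-6)) - 315 = 16*(43/4 + 15/2) - 315 = 16*(73/4) - 315 = 292 - 315 = -23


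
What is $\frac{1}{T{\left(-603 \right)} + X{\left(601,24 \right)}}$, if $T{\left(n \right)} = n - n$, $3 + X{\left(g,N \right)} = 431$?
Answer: $\frac{1}{428} \approx 0.0023364$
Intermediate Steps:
$X{\left(g,N \right)} = 428$ ($X{\left(g,N \right)} = -3 + 431 = 428$)
$T{\left(n \right)} = 0$
$\frac{1}{T{\left(-603 \right)} + X{\left(601,24 \right)}} = \frac{1}{0 + 428} = \frac{1}{428}$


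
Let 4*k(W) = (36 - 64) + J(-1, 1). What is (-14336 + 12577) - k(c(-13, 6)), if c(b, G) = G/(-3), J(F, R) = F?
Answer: -7007/4 ≈ -1751.8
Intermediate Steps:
c(b, G) = -G/3 (c(b, G) = G*(-⅓) = -G/3)
k(W) = -29/4 (k(W) = ((36 - 64) - 1)/4 = (-28 - 1)/4 = (¼)*(-29) = -29/4)
(-14336 + 12577) - k(c(-13, 6)) = (-14336 + 12577) - 1*(-29/4) = -1759 + 29/4 = -7007/4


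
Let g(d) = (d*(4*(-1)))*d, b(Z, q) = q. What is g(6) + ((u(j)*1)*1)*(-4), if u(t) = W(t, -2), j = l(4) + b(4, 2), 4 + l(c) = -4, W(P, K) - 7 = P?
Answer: -148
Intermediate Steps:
W(P, K) = 7 + P
l(c) = -8 (l(c) = -4 - 4 = -8)
g(d) = -4*d**2 (g(d) = (d*(-4))*d = (-4*d)*d = -4*d**2)
j = -6 (j = -8 + 2 = -6)
u(t) = 7 + t
g(6) + ((u(j)*1)*1)*(-4) = -4*6**2 + (((7 - 6)*1)*1)*(-4) = -4*36 + ((1*1)*1)*(-4) = -144 + (1*1)*(-4) = -144 + 1*(-4) = -144 - 4 = -148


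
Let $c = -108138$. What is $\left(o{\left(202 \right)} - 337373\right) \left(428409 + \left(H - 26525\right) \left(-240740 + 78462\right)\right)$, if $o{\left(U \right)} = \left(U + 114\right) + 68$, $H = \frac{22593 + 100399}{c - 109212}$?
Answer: $- \frac{157656869584560596657}{108675} \approx -1.4507 \cdot 10^{15}$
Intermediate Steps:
$H = - \frac{61496}{108675}$ ($H = \frac{22593 + 100399}{-108138 - 109212} = \frac{122992}{-217350} = 122992 \left(- \frac{1}{217350}\right) = - \frac{61496}{108675} \approx -0.56587$)
$o{\left(U \right)} = 182 + U$ ($o{\left(U \right)} = \left(114 + U\right) + 68 = 182 + U$)
$\left(o{\left(202 \right)} - 337373\right) \left(428409 + \left(H - 26525\right) \left(-240740 + 78462\right)\right) = \left(\left(182 + 202\right) - 337373\right) \left(428409 + \left(- \frac{61496}{108675} - 26525\right) \left(-240740 + 78462\right)\right) = \left(384 - 337373\right) \left(428409 - - \frac{467793252214138}{108675}\right) = - 336989 \left(428409 + \frac{467793252214138}{108675}\right) = \left(-336989\right) \frac{467839809562213}{108675} = - \frac{157656869584560596657}{108675}$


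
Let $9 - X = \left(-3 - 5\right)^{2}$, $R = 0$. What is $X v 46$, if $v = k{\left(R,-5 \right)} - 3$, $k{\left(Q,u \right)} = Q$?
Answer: $7590$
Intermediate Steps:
$v = -3$ ($v = 0 - 3 = -3$)
$X = -55$ ($X = 9 - \left(-3 - 5\right)^{2} = 9 - \left(-8\right)^{2} = 9 - 64 = -55$)
$X v 46 = \left(-55\right) \left(-3\right) 46 = 165 \cdot 46 = 7590$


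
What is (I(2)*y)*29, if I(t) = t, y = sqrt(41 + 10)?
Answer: 58*sqrt(51) ≈ 414.20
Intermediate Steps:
y = sqrt(51) ≈ 7.1414
(I(2)*y)*29 = (2*sqrt(51))*29 = 58*sqrt(51)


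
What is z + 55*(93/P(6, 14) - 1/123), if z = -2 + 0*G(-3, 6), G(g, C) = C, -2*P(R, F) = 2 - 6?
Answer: 628543/246 ≈ 2555.1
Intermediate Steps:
P(R, F) = 2 (P(R, F) = -(2 - 6)/2 = -1/2*(-4) = 2)
z = -2 (z = -2 + 0*6 = -2 + 0 = -2)
z + 55*(93/P(6, 14) - 1/123) = -2 + 55*(93/2 - 1/123) = -2 + 55*(11437/246) = -2 + 629035/246 = 628543/246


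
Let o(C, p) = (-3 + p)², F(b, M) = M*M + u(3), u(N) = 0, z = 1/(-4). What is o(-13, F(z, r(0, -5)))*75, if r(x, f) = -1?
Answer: 300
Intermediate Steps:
z = -¼ (z = 1*(-¼) = -¼ ≈ -0.25000)
F(b, M) = M² (F(b, M) = M*M + 0 = M² + 0 = M²)
o(-13, F(z, r(0, -5)))*75 = (-3 + (-1)²)²*75 = (-3 + 1)²*75 = (-2)²*75 = 4*75 = 300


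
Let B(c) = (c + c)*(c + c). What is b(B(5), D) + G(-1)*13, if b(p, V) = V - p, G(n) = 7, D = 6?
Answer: -3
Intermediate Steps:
B(c) = 4*c² (B(c) = (2*c)*(2*c) = 4*c²)
b(B(5), D) + G(-1)*13 = (6 - 4*5²) + 7*13 = (6 - 4*25) + 91 = (6 - 1*100) + 91 = (6 - 100) + 91 = -94 + 91 = -3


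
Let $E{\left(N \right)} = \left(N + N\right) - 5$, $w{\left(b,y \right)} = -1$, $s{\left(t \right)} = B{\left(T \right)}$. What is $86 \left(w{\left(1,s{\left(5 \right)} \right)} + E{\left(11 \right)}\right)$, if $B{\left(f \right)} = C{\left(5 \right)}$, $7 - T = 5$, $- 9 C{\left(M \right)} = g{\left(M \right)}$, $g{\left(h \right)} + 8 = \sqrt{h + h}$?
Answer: $1376$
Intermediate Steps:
$g{\left(h \right)} = -8 + \sqrt{2} \sqrt{h}$ ($g{\left(h \right)} = -8 + \sqrt{h + h} = -8 + \sqrt{2 h} = -8 + \sqrt{2} \sqrt{h}$)
$C{\left(M \right)} = \frac{8}{9} - \frac{\sqrt{2} \sqrt{M}}{9}$ ($C{\left(M \right)} = - \frac{-8 + \sqrt{2} \sqrt{M}}{9} = \frac{8}{9} - \frac{\sqrt{2} \sqrt{M}}{9}$)
$T = 2$ ($T = 7 - 5 = 2$)
$B{\left(f \right)} = \frac{8}{9} - \frac{\sqrt{10}}{9}$ ($B{\left(f \right)} = \frac{8}{9} - \frac{\sqrt{2} \sqrt{5}}{9} = \frac{8}{9} - \frac{\sqrt{10}}{9}$)
$s{\left(t \right)} = \frac{8}{9} - \frac{\sqrt{10}}{9}$
$E{\left(N \right)} = -5 + 2 N$ ($E{\left(N \right)} = 2 N - 5 = -5 + 2 N$)
$86 \left(w{\left(1,s{\left(5 \right)} \right)} + E{\left(11 \right)}\right) = 86 \left(-1 + \left(-5 + 2 \cdot 11\right)\right) = 86 \left(-1 + \left(-5 + 22\right)\right) = 86 \left(-1 + 17\right) = 86 \cdot 16 = 1376$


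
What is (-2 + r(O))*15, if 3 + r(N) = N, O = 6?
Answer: 15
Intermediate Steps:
r(N) = -3 + N
(-2 + r(O))*15 = (-2 + (-3 + 6))*15 = (-2 + 3)*15 = 1*15 = 15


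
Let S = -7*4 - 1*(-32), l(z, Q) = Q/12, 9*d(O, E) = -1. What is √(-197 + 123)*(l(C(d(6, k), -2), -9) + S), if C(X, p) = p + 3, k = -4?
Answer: 13*I*√74/4 ≈ 27.958*I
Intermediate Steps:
d(O, E) = -⅑ (d(O, E) = (⅑)*(-1) = -⅑)
C(X, p) = 3 + p
l(z, Q) = Q/12 (l(z, Q) = Q*(1/12) = Q/12)
S = 4 (S = -28 + 32 = 4)
√(-197 + 123)*(l(C(d(6, k), -2), -9) + S) = √(-197 + 123)*((1/12)*(-9) + 4) = √(-74)*(-¾ + 4) = (I*√74)*(13/4) = 13*I*√74/4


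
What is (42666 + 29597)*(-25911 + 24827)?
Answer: -78333092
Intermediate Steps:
(42666 + 29597)*(-25911 + 24827) = 72263*(-1084) = -78333092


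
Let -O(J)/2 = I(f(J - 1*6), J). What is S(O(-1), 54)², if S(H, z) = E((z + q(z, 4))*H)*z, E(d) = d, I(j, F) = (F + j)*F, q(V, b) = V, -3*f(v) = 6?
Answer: 1224440064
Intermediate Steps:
f(v) = -2 (f(v) = -⅓*6 = -2)
I(j, F) = F*(F + j)
O(J) = -2*J*(-2 + J) (O(J) = -2*J*(J - 2) = -2*J*(-2 + J))
S(H, z) = 2*H*z² (S(H, z) = ((z + z)*H)*z = ((2*z)*H)*z = (2*H*z)*z = 2*H*z²)
S(O(-1), 54)² = (2*(2*(-1)*(2 - 1*(-1)))*54²)² = (2*(2*(-1)*(2 + 1))*2916)² = (2*(2*(-1)*3)*2916)² = (2*(-6)*2916)² = (-34992)² = 1224440064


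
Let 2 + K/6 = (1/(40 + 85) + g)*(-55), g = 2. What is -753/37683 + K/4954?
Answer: -121470088/777839925 ≈ -0.15616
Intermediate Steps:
K = -16866/25 (K = -12 + 6*((1/(40 + 85) + 2)*(-55)) = -12 + 6*((1/125 + 2)*(-55)) = -12 + 6*((251/125)*(-55)) = -12 + 6*(-2761/25) = -12 - 16566/25 = -16866/25 ≈ -674.64)
-753/37683 + K/4954 = -753/37683 - 16866/25/4954 = -753*1/37683 - 16866/25*1/4954 = -251/12561 - 8433/61925 = -121470088/777839925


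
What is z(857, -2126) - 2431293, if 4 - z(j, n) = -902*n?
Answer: -4348941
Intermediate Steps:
z(j, n) = 4 + 902*n (z(j, n) = 4 - (-902)*n = 4 + 902*n)
z(857, -2126) - 2431293 = (4 + 902*(-2126)) - 2431293 = (4 - 1917652) - 2431293 = -1917648 - 2431293 = -4348941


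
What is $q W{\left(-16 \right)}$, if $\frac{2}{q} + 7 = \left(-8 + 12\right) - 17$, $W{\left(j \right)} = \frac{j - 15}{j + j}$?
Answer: $- \frac{31}{320} \approx -0.096875$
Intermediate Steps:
$W{\left(j \right)} = \frac{-15 + j}{2 j}$
$q = - \frac{1}{10}$ ($q = \frac{2}{-7 + \left(\left(-8 + 12\right) - 17\right)} = \frac{2}{-7 + \left(4 - 17\right)} = \frac{2}{-7 - 13} = \frac{2}{-20} = 2 \left(- \frac{1}{20}\right) = - \frac{1}{10} \approx -0.1$)
$q W{\left(-16 \right)} = - \frac{\frac{1}{2} \frac{1}{-16} \left(-15 - 16\right)}{10} = - \frac{\frac{1}{2} \left(- \frac{1}{16}\right) \left(-31\right)}{10} = \left(- \frac{1}{10}\right) \frac{31}{32} = - \frac{31}{320}$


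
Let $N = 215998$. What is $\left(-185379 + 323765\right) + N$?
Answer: $354384$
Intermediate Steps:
$\left(-185379 + 323765\right) + N = \left(-185379 + 323765\right) + 215998 = 138386 + 215998 = 354384$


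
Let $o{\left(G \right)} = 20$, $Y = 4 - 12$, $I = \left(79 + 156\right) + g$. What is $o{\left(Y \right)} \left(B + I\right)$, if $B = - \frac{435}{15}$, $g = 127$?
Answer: $6660$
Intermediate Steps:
$I = 362$ ($I = \left(79 + 156\right) + 127 = 235 + 127 = 362$)
$Y = -8$ ($Y = 4 - 12 = -8$)
$B = -29$ ($B = \left(-435\right) \frac{1}{15} = -29$)
$o{\left(Y \right)} \left(B + I\right) = 20 \left(-29 + 362\right) = 20 \cdot 333 = 6660$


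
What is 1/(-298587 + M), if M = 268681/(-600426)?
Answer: -600426/179279666743 ≈ -3.3491e-6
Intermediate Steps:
M = -268681/600426 (M = 268681*(-1/600426) = -268681/600426 ≈ -0.44748)
1/(-298587 + M) = 1/(-298587 - 268681/600426) = 1/(-179279666743/600426) = -600426/179279666743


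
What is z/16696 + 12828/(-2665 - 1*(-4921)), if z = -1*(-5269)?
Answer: 4709649/784712 ≈ 6.0018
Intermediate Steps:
z = 5269
z/16696 + 12828/(-2665 - 1*(-4921)) = 5269/16696 + 12828/(-2665 - 1*(-4921)) = 5269*(1/16696) + 12828/(-2665 + 4921) = 5269/16696 + 12828/2256 = 5269/16696 + 12828*(1/2256) = 5269/16696 + 1069/188 = 4709649/784712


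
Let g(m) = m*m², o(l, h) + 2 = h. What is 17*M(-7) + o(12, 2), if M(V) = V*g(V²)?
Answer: -14000231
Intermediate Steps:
o(l, h) = -2 + h
g(m) = m³
M(V) = V⁷ (M(V) = V*(V²)³ = V*V⁶ = V⁷)
17*M(-7) + o(12, 2) = 17*(-7)⁷ + (-2 + 2) = 17*(-823543) + 0 = -14000231 + 0 = -14000231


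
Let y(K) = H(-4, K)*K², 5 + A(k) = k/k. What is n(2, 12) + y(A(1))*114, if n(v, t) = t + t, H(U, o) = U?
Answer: -7272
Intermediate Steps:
n(v, t) = 2*t
A(k) = -4 (A(k) = -5 + k/k = -5 + 1 = -4)
y(K) = -4*K²
n(2, 12) + y(A(1))*114 = 2*12 - 4*(-4)²*114 = 24 - 4*16*114 = 24 - 64*114 = 24 - 7296 = -7272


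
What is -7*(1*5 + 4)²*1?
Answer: -567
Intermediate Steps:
-7*(1*5 + 4)²*1 = -7*(5 + 4)²*1 = -7*9²*1 = -7*81*1 = -567*1 = -567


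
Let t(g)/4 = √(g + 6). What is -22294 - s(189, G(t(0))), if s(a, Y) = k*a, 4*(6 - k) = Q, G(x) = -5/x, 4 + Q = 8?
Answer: -23239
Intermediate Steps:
t(g) = 4*√(6 + g) (t(g) = 4*√(g + 6) = 4*√(6 + g))
Q = 4 (Q = -4 + 8 = 4)
k = 5 (k = 6 - ¼*4 = 6 - 1 = 5)
s(a, Y) = 5*a
-22294 - s(189, G(t(0))) = -22294 - 5*189 = -22294 - 1*945 = -22294 - 945 = -23239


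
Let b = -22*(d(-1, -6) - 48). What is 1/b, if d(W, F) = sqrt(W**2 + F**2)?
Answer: 24/24937 + sqrt(37)/49874 ≈ 0.0010844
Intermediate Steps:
d(W, F) = sqrt(F**2 + W**2)
b = 1056 - 22*sqrt(37) (b = -22*(sqrt((-6)**2 + (-1)**2) - 48) = -22*(sqrt(36 + 1) - 48) = -22*(sqrt(37) - 48) = -22*(-48 + sqrt(37)) = 1056 - 22*sqrt(37) ≈ 922.18)
1/b = 1/(1056 - 22*sqrt(37))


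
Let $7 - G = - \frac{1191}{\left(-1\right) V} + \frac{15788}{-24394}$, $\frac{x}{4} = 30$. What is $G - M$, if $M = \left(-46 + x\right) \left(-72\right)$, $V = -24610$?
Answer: $\frac{1601605984917}{300168170} \approx 5335.7$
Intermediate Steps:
$x = 120$ ($x = 4 \cdot 30 = 120$)
$G = \frac{2309975157}{300168170}$ ($G = 7 - \left(- \frac{1191}{\left(-1\right) \left(-24610\right)} + \frac{15788}{-24394}\right) = 7 - \left(- \frac{1191}{24610} + 15788 \left(- \frac{1}{24394}\right)\right) = 7 - \left(\left(-1191\right) \frac{1}{24610} - \frac{7894}{12197}\right) = 7 - \left(- \frac{1191}{24610} - \frac{7894}{12197}\right) = 7 - - \frac{208797967}{300168170} = 7 + \frac{208797967}{300168170} = \frac{2309975157}{300168170} \approx 7.6956$)
$M = -5328$ ($M = \left(-46 + 120\right) \left(-72\right) = 74 \left(-72\right) = -5328$)
$G - M = \frac{2309975157}{300168170} - -5328 = \frac{2309975157}{300168170} + 5328 = \frac{1601605984917}{300168170}$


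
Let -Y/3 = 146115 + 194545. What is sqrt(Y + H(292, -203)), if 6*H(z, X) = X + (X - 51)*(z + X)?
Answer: 19*I*sqrt(11366)/2 ≈ 1012.8*I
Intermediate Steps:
Y = -1021980 (Y = -3*(146115 + 194545) = -3*340660 = -1021980)
H(z, X) = X/6 + (-51 + X)*(X + z)/6 (H(z, X) = (X + (X - 51)*(z + X))/6 = (X + (-51 + X)*(X + z))/6 = X/6 + (-51 + X)*(X + z)/6)
sqrt(Y + H(292, -203)) = sqrt(-1021980 + (-25/3*(-203) - 17/2*292 + (1/6)*(-203)**2 + (1/6)*(-203)*292)) = sqrt(-1021980 + (5075/3 - 2482 + (1/6)*41209 - 29638/3)) = sqrt(-1021980 + (5075/3 - 2482 + 41209/6 - 29638/3)) = sqrt(-1021980 - 7603/2) = sqrt(-2051563/2) = 19*I*sqrt(11366)/2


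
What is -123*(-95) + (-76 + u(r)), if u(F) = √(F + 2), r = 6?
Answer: 11609 + 2*√2 ≈ 11612.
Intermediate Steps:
u(F) = √(2 + F)
-123*(-95) + (-76 + u(r)) = -123*(-95) + (-76 + √(2 + 6)) = 11685 + (-76 + √8) = 11685 + (-76 + 2*√2) = 11609 + 2*√2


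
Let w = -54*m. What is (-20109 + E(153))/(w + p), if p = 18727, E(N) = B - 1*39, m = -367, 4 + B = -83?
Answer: -4047/7709 ≈ -0.52497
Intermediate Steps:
B = -87 (B = -4 - 83 = -87)
E(N) = -126 (E(N) = -87 - 1*39 = -87 - 39 = -126)
w = 19818 (w = -54*(-367) = 19818)
(-20109 + E(153))/(w + p) = (-20109 - 126)/(19818 + 18727) = -20235/38545 = -20235*1/38545 = -4047/7709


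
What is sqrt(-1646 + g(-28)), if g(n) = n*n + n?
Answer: I*sqrt(890) ≈ 29.833*I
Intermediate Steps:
g(n) = n + n**2 (g(n) = n**2 + n = n + n**2)
sqrt(-1646 + g(-28)) = sqrt(-1646 - 28*(1 - 28)) = sqrt(-1646 - 28*(-27)) = sqrt(-1646 + 756) = sqrt(-890) = I*sqrt(890)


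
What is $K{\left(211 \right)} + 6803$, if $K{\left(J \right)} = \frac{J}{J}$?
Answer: $6804$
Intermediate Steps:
$K{\left(J \right)} = 1$
$K{\left(211 \right)} + 6803 = 1 + 6803 = 6804$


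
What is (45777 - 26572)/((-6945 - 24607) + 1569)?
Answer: -19205/29983 ≈ -0.64053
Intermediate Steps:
(45777 - 26572)/((-6945 - 24607) + 1569) = 19205/(-31552 + 1569) = 19205/(-29983) = 19205*(-1/29983) = -19205/29983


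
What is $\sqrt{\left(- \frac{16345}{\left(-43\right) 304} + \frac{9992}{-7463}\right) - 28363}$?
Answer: $\frac{i \sqrt{16871142702762197047}}{24389084} \approx 168.41 i$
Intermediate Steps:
$\sqrt{\left(- \frac{16345}{\left(-43\right) 304} + \frac{9992}{-7463}\right) - 28363} = \sqrt{\left(- \frac{16345}{-13072} + 9992 \left(- \frac{1}{7463}\right)\right) - 28363} = \sqrt{\left(\left(-16345\right) \left(- \frac{1}{13072}\right) - \frac{9992}{7463}\right) - 28363} = \sqrt{\left(\frac{16345}{13072} - \frac{9992}{7463}\right) - 28363} = \sqrt{- \frac{8632689}{97556336} - 28363} = \sqrt{- \frac{2766998990657}{97556336}} = \frac{i \sqrt{16871142702762197047}}{24389084}$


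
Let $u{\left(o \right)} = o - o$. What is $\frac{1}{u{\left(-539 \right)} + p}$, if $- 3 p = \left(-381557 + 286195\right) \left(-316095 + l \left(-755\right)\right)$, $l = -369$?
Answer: $- \frac{1}{1192025000} \approx -8.3891 \cdot 10^{-10}$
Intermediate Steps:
$u{\left(o \right)} = 0$
$p = -1192025000$ ($p = - \frac{\left(-381557 + 286195\right) \left(-316095 - -278595\right)}{3} = - \frac{\left(-95362\right) \left(-316095 + 278595\right)}{3} = - \frac{\left(-95362\right) \left(-37500\right)}{3} = \left(- \frac{1}{3}\right) 3576075000 = -1192025000$)
$\frac{1}{u{\left(-539 \right)} + p} = \frac{1}{0 - 1192025000} = \frac{1}{-1192025000} = - \frac{1}{1192025000}$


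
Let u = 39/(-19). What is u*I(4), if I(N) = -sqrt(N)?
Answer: 78/19 ≈ 4.1053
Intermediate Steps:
u = -39/19 (u = 39*(-1/19) = -39/19 ≈ -2.0526)
u*I(4) = -(-39)*sqrt(4)/19 = -(-39)*2/19 = -39/19*(-2) = 78/19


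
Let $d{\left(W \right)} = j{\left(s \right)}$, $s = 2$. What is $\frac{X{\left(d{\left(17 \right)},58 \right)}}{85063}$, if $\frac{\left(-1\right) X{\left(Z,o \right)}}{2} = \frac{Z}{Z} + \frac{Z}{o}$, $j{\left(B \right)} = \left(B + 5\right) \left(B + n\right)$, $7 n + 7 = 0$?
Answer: $- \frac{65}{2466827} \approx -2.635 \cdot 10^{-5}$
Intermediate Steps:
$n = -1$ ($n = -1 + \frac{1}{7} \cdot 0 = -1 + 0 = -1$)
$j{\left(B \right)} = \left(-1 + B\right) \left(5 + B\right)$ ($j{\left(B \right)} = \left(B + 5\right) \left(B - 1\right) = \left(5 + B\right) \left(-1 + B\right) = \left(-1 + B\right) \left(5 + B\right)$)
$d{\left(W \right)} = 7$ ($d{\left(W \right)} = -5 + 2^{2} + 4 \cdot 2 = -5 + 4 + 8 = 7$)
$X{\left(Z,o \right)} = -2 - \frac{2 Z}{o}$ ($X{\left(Z,o \right)} = - 2 \left(\frac{Z}{Z} + \frac{Z}{o}\right) = - 2 \left(1 + \frac{Z}{o}\right) = -2 - \frac{2 Z}{o}$)
$\frac{X{\left(d{\left(17 \right)},58 \right)}}{85063} = \frac{-2 - \frac{14}{58}}{85063} = \left(-2 - 14 \cdot \frac{1}{58}\right) \frac{1}{85063} = \left(-2 - \frac{7}{29}\right) \frac{1}{85063} = \left(- \frac{65}{29}\right) \frac{1}{85063} = - \frac{65}{2466827}$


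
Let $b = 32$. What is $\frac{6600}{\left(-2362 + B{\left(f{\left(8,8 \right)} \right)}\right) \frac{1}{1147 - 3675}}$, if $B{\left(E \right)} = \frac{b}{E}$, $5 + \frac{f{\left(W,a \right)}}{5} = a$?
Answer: $\frac{11376000}{1609} \approx 7070.2$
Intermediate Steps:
$f{\left(W,a \right)} = -25 + 5 a$
$B{\left(E \right)} = \frac{32}{E}$
$\frac{6600}{\left(-2362 + B{\left(f{\left(8,8 \right)} \right)}\right) \frac{1}{1147 - 3675}} = \frac{6600}{\left(-2362 + \frac{32}{-25 + 5 \cdot 8}\right) \frac{1}{1147 - 3675}} = \frac{6600}{\left(-2362 + \frac{32}{-25 + 40}\right) \frac{1}{-2528}} = \frac{6600}{\left(-2362 + \frac{32}{15}\right) \left(- \frac{1}{2528}\right)} = \frac{6600}{\left(- \frac{35398}{15}\right) \left(- \frac{1}{2528}\right)} = \frac{6600}{\frac{17699}{18960}} = 6600 \cdot \frac{18960}{17699} = \frac{11376000}{1609}$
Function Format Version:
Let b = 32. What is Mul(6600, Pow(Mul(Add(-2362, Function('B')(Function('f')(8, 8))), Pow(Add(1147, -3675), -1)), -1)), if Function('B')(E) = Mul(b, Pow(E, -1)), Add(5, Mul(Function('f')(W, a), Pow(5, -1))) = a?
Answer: Rational(11376000, 1609) ≈ 7070.2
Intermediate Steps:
Function('f')(W, a) = Add(-25, Mul(5, a))
Function('B')(E) = Mul(32, Pow(E, -1))
Mul(6600, Pow(Mul(Add(-2362, Function('B')(Function('f')(8, 8))), Pow(Add(1147, -3675), -1)), -1)) = Mul(6600, Pow(Mul(Add(-2362, Mul(32, Pow(Add(-25, Mul(5, 8)), -1))), Pow(Add(1147, -3675), -1)), -1)) = Mul(6600, Pow(Mul(Add(-2362, Mul(32, Pow(Add(-25, 40), -1))), Pow(-2528, -1)), -1)) = Mul(6600, Pow(Mul(Add(-2362, Mul(32, Pow(15, -1))), Rational(-1, 2528)), -1)) = Mul(6600, Pow(Mul(Add(-2362, Mul(32, Rational(1, 15))), Rational(-1, 2528)), -1)) = Mul(6600, Pow(Mul(Add(-2362, Rational(32, 15)), Rational(-1, 2528)), -1)) = Mul(6600, Pow(Mul(Rational(-35398, 15), Rational(-1, 2528)), -1)) = Mul(6600, Pow(Rational(17699, 18960), -1)) = Mul(6600, Rational(18960, 17699)) = Rational(11376000, 1609)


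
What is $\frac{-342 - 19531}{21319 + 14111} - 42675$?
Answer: $- \frac{1511995123}{35430} \approx -42676.0$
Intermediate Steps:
$\frac{-342 - 19531}{21319 + 14111} - 42675 = \frac{-342 - 19531}{35430} - 42675 = \left(-19873\right) \frac{1}{35430} - 42675 = - \frac{19873}{35430} - 42675 = - \frac{1511995123}{35430}$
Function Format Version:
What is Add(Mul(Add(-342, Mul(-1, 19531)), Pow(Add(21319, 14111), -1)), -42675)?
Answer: Rational(-1511995123, 35430) ≈ -42676.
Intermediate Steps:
Add(Mul(Add(-342, Mul(-1, 19531)), Pow(Add(21319, 14111), -1)), -42675) = Add(Mul(Add(-342, -19531), Pow(35430, -1)), -42675) = Add(Mul(-19873, Rational(1, 35430)), -42675) = Add(Rational(-19873, 35430), -42675) = Rational(-1511995123, 35430)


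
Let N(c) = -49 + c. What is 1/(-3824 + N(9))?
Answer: -1/3864 ≈ -0.00025880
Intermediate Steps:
1/(-3824 + N(9)) = 1/(-3824 + (-49 + 9)) = 1/(-3824 - 40) = 1/(-3864) = -1/3864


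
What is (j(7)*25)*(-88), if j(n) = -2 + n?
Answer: -11000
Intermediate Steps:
(j(7)*25)*(-88) = ((-2 + 7)*25)*(-88) = (5*25)*(-88) = 125*(-88) = -11000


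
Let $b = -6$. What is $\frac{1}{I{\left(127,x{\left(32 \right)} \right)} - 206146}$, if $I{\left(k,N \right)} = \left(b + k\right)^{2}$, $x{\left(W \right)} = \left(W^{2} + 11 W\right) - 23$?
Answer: $- \frac{1}{191505} \approx -5.2218 \cdot 10^{-6}$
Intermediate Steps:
$x{\left(W \right)} = -23 + W^{2} + 11 W$
$I{\left(k,N \right)} = \left(-6 + k\right)^{2}$
$\frac{1}{I{\left(127,x{\left(32 \right)} \right)} - 206146} = \frac{1}{\left(-6 + 127\right)^{2} - 206146} = \frac{1}{121^{2} - 206146} = \frac{1}{14641 - 206146} = \frac{1}{-191505} = - \frac{1}{191505}$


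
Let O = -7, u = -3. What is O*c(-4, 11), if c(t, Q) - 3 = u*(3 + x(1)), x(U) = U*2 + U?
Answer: 105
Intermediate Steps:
x(U) = 3*U (x(U) = 2*U + U = 3*U)
c(t, Q) = -15 (c(t, Q) = 3 - 3*(3 + 3*1) = 3 - 3*(3 + 3) = 3 - 3*6 = 3 - 18 = -15)
O*c(-4, 11) = -7*(-15) = 105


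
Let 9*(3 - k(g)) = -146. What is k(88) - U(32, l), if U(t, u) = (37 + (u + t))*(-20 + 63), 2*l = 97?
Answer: -90599/18 ≈ -5033.3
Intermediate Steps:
k(g) = 173/9 (k(g) = 3 - 1/9*(-146) = 3 + 146/9 = 173/9)
l = 97/2 (l = (1/2)*97 = 97/2 ≈ 48.500)
U(t, u) = 1591 + 43*t + 43*u (U(t, u) = (37 + (t + u))*43 = (37 + t + u)*43 = 1591 + 43*t + 43*u)
k(88) - U(32, l) = 173/9 - (1591 + 43*32 + 43*(97/2)) = 173/9 - (1591 + 1376 + 4171/2) = 173/9 - 1*10105/2 = 173/9 - 10105/2 = -90599/18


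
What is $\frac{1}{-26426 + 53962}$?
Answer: $\frac{1}{27536} \approx 3.6316 \cdot 10^{-5}$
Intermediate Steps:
$\frac{1}{-26426 + 53962} = \frac{1}{27536}$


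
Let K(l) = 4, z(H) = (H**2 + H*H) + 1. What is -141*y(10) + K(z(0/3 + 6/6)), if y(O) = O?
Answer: -1406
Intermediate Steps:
z(H) = 1 + 2*H**2 (z(H) = (H**2 + H**2) + 1 = 2*H**2 + 1 = 1 + 2*H**2)
-141*y(10) + K(z(0/3 + 6/6)) = -141*10 + 4 = -1410 + 4 = -1406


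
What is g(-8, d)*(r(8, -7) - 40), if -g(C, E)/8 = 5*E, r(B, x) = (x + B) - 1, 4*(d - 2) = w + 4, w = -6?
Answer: 2400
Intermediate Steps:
d = 3/2 (d = 2 + (-6 + 4)/4 = 2 + (¼)*(-2) = 2 - ½ = 3/2 ≈ 1.5000)
r(B, x) = -1 + B + x (r(B, x) = (B + x) - 1 = -1 + B + x)
g(C, E) = -40*E
g(-8, d)*(r(8, -7) - 40) = (-40*3/2)*((-1 + 8 - 7) - 40) = -60*(0 - 40) = -60*(-40) = 2400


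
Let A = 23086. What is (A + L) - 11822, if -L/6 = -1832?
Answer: 22256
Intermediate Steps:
L = 10992 (L = -6*(-1832) = 10992)
(A + L) - 11822 = (23086 + 10992) - 11822 = 34078 - 11822 = 22256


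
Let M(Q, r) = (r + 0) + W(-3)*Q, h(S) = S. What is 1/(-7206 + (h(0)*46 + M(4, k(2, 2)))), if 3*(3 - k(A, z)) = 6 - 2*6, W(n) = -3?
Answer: -1/7213 ≈ -0.00013864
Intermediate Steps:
k(A, z) = 5 (k(A, z) = 3 - (6 - 2*6)/3 = 3 - (6 - 12)/3 = 3 - ⅓*(-6) = 3 + 2 = 5)
M(Q, r) = r - 3*Q (M(Q, r) = (r + 0) - 3*Q = r - 3*Q)
1/(-7206 + (h(0)*46 + M(4, k(2, 2)))) = 1/(-7206 + (0*46 + (5 - 3*4))) = 1/(-7206 + (0 + (5 - 12))) = 1/(-7206 + (0 - 7)) = 1/(-7206 - 7) = 1/(-7213) = -1/7213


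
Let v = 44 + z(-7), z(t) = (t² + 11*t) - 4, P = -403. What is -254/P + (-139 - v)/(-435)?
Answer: 171343/175305 ≈ 0.97740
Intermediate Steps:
z(t) = -4 + t² + 11*t
v = 12 (v = 44 + (-4 + (-7)² + 11*(-7)) = 44 + (-4 + 49 - 77) = 44 - 32 = 12)
-254/P + (-139 - v)/(-435) = -254/(-403) + (-139 - 1*12)/(-435) = -254*(-1/403) + (-139 - 12)*(-1/435) = 254/403 - 151*(-1/435) = 254/403 + 151/435 = 171343/175305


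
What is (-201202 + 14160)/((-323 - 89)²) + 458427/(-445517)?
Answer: -80572811701/37811918824 ≈ -2.1309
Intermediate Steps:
(-201202 + 14160)/((-323 - 89)²) + 458427/(-445517) = -187042/((-412)²) + 458427*(-1/445517) = -187042/169744 - 458427/445517 = -187042*1/169744 - 458427/445517 = -93521/84872 - 458427/445517 = -80572811701/37811918824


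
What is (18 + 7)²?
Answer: 625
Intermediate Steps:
(18 + 7)² = 25² = 625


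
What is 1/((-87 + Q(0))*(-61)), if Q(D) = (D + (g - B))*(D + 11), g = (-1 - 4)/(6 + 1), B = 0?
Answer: 7/40504 ≈ 0.00017282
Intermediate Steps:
g = -5/7 ≈ -0.71429
Q(D) = (11 + D)*(-5/7 + D) (Q(D) = (D + (-5/7 - 1*0))*(D + 11) = (D + (-5/7 + 0))*(11 + D) = (D - 5/7)*(11 + D) = (-5/7 + D)*(11 + D) = (11 + D)*(-5/7 + D))
1/((-87 + Q(0))*(-61)) = 1/((-87 + (-55/7 + 0² + (72/7)*0))*(-61)) = 1/((-87 + (-55/7 + 0 + 0))*(-61)) = 1/((-87 - 55/7)*(-61)) = 1/(-664/7*(-61)) = 1/(40504/7) = 7/40504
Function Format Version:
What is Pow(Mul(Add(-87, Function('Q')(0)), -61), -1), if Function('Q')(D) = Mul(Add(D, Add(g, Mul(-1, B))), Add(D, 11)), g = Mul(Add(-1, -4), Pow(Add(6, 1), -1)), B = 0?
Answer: Rational(7, 40504) ≈ 0.00017282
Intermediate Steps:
g = Rational(-5, 7) (g = Mul(-5, Pow(7, -1)) = Mul(-5, Rational(1, 7)) = Rational(-5, 7) ≈ -0.71429)
Function('Q')(D) = Mul(Add(11, D), Add(Rational(-5, 7), D)) (Function('Q')(D) = Mul(Add(D, Add(Rational(-5, 7), Mul(-1, 0))), Add(D, 11)) = Mul(Add(D, Add(Rational(-5, 7), 0)), Add(11, D)) = Mul(Add(D, Rational(-5, 7)), Add(11, D)) = Mul(Add(Rational(-5, 7), D), Add(11, D)) = Mul(Add(11, D), Add(Rational(-5, 7), D)))
Pow(Mul(Add(-87, Function('Q')(0)), -61), -1) = Pow(Mul(Add(-87, Add(Rational(-55, 7), Pow(0, 2), Mul(Rational(72, 7), 0))), -61), -1) = Pow(Mul(Add(-87, Add(Rational(-55, 7), 0, 0)), -61), -1) = Pow(Mul(Add(-87, Rational(-55, 7)), -61), -1) = Pow(Mul(Rational(-664, 7), -61), -1) = Pow(Rational(40504, 7), -1) = Rational(7, 40504)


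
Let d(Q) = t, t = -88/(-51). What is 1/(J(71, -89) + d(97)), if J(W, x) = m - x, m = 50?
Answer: 51/7177 ≈ 0.0071060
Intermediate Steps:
J(W, x) = 50 - x
t = 88/51 (t = -88*(-1/51) = 88/51 ≈ 1.7255)
d(Q) = 88/51
1/(J(71, -89) + d(97)) = 1/((50 - 1*(-89)) + 88/51) = 1/((50 + 89) + 88/51) = 1/(139 + 88/51) = 1/(7177/51) = 51/7177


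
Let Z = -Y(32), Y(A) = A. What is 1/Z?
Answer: -1/32 ≈ -0.031250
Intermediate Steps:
Z = -32 (Z = -1*32 = -32)
1/Z = 1/(-32) = -1/32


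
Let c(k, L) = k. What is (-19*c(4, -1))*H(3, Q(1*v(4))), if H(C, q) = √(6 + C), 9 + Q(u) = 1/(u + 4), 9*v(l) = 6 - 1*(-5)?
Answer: -228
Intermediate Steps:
v(l) = 11/9 (v(l) = (6 - 1*(-5))/9 = (6 + 5)/9 = (⅑)*11 = 11/9)
Q(u) = -9 + 1/(4 + u) (Q(u) = -9 + 1/(u + 4) = -9 + 1/(4 + u))
(-19*c(4, -1))*H(3, Q(1*v(4))) = (-19*4)*√(6 + 3) = -76*√9 = -76*3 = -228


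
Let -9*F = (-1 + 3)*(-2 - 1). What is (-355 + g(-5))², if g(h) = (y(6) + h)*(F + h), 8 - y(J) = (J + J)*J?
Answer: 3136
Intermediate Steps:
y(J) = 8 - 2*J² (y(J) = 8 - (J + J)*J = 8 - 2*J*J = 8 - 2*J²)
F = ⅔ (F = -(-1 + 3)*(-2 - 1)/9 = -2*(-3)/9 = -⅑*(-6) = ⅔ ≈ 0.66667)
g(h) = (-64 + h)*(⅔ + h) (g(h) = ((8 - 2*6²) + h)*(⅔ + h) = ((8 - 2*36) + h)*(⅔ + h) = ((8 - 72) + h)*(⅔ + h) = (-64 + h)*(⅔ + h))
(-355 + g(-5))² = (-355 + (-128/3 + (-5)² - 190/3*(-5)))² = (-355 + (-128/3 + 25 + 950/3))² = (-355 + 299)² = (-56)² = 3136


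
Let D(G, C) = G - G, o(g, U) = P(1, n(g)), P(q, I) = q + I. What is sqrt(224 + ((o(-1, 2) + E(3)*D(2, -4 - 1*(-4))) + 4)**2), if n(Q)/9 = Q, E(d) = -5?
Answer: 4*sqrt(15) ≈ 15.492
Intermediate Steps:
n(Q) = 9*Q
P(q, I) = I + q
o(g, U) = 1 + 9*g (o(g, U) = 9*g + 1 = 1 + 9*g)
D(G, C) = 0
sqrt(224 + ((o(-1, 2) + E(3)*D(2, -4 - 1*(-4))) + 4)**2) = sqrt(224 + (((1 + 9*(-1)) - 5*0) + 4)**2) = sqrt(224 + (((1 - 9) + 0) + 4)**2) = sqrt(224 + ((-8 + 0) + 4)**2) = sqrt(224 + (-8 + 4)**2) = sqrt(224 + (-4)**2) = sqrt(224 + 16) = sqrt(240) = 4*sqrt(15)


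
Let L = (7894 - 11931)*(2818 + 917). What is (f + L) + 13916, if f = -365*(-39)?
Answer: -15050044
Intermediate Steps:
f = 14235
L = -15078195 (L = -4037*3735 = -15078195)
(f + L) + 13916 = (14235 - 15078195) + 13916 = -15063960 + 13916 = -15050044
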